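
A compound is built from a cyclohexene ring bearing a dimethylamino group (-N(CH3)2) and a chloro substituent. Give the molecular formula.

Atom tally by fragment:
  cyclohexene ring core → C:6 H:10
  (− 2 ring H displaced by substituents)
  + N(CH3)2 → N:1 C:2 H:6
  + Cl → Cl:1
Element totals:
  C: 8
  H: 14
  Cl: 1
  N: 1

C8H14ClN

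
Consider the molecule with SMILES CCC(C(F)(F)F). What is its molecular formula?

Atom tally by fragment:
  CH3 → C:1 H:3
  CH2 → C:1 H:2
  CH2CF3 → C:2 H:2 F:3
Element totals:
  C: 4
  H: 7
  F: 3

C4H7F3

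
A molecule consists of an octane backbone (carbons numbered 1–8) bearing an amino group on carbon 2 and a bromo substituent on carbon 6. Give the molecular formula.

Atom tally by fragment:
  CH3 → C:1 H:3
  CH(NH2) → C:1 H:3 N:1
  CH2 → C:1 H:2
  CH2 → C:1 H:2
  CH2 → C:1 H:2
  CH(Br) → C:1 H:1 Br:1
  CH2 → C:1 H:2
  CH3 → C:1 H:3
Element totals:
  C: 8
  H: 18
  Br: 1
  N: 1

C8H18BrN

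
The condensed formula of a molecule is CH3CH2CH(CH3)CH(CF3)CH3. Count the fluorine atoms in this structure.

3

Atom tally by fragment:
  CH3 → C:1 H:3
  CH2 → C:1 H:2
  CH(CH3) → C:2 H:4
  CH(CF3) → C:2 H:1 F:3
  CH3 → C:1 H:3
Element totals:
  C: 7
  H: 13
  F: 3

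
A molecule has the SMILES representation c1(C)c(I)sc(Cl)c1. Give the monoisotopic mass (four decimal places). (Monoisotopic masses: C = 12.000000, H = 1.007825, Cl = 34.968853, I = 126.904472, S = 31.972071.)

Atom tally by fragment:
  thiophene ring core → C:4 H:4 S:1
  (− 3 ring H displaced by substituents)
  + CH3 → C:1 H:3
  + I → I:1
  + Cl → Cl:1
Element totals:
  C: 5
  H: 4
  Cl: 1
  I: 1
  S: 1
Molecular formula: C5H4ClIS.
  M = 5(12.0) + 4(1.007825) + 34.968853 + 126.904472 + 31.972071
    = 60.000000 + 4.031300 + 34.968853 + 126.904472 + 31.972071 = 257.876696

257.8767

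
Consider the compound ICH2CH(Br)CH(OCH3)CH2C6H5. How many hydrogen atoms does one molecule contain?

14

Atom tally by fragment:
  ICH2 → C:1 H:2 I:1
  CH(Br) → C:1 H:1 Br:1
  CH(OCH3) → C:2 H:4 O:1
  CH2C6H5 → C:7 H:7
Element totals:
  C: 11
  H: 14
  Br: 1
  I: 1
  O: 1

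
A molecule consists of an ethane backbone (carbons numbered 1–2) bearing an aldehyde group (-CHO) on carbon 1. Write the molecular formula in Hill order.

Atom tally by fragment:
  OHCCH2 → C:2 H:3 O:1
  CH3 → C:1 H:3
Element totals:
  C: 3
  H: 6
  O: 1

C3H6O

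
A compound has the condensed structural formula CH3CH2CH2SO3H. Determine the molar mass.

Atom tally by fragment:
  CH3 → C:1 H:3
  CH2 → C:1 H:2
  CH2SO3H → C:1 H:3 S:1 O:3
Element totals:
  C: 3
  H: 8
  O: 3
  S: 1
Molecular formula: C3H8O3S.
  M = 3(12.011) + 8(1.008) + 3(15.999) + 32.06
    = 36.033 + 8.064 + 47.997 + 32.060 = 124.154

124.15 g/mol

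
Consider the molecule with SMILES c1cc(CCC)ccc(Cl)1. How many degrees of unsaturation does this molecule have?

4

Atom tally by fragment:
  benzene ring core → C:6 H:6
  (− 2 ring H displaced by substituents)
  + CH2CH2CH3 → C:3 H:7
  + Cl → Cl:1
Element totals:
  C: 9
  H: 11
  Cl: 1
Molecular formula: C9H11Cl.
DoU = (2C + 2 + N − H − X) / 2 = (2·9 + 2 + 0 − 11 − 1) / 2 = 4.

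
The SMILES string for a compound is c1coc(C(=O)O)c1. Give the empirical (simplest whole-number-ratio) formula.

Atom tally by fragment:
  furan ring core → C:4 H:4 O:1
  (− 1 ring H displaced by substituents)
  + COOH → C:1 H:1 O:2
Element totals:
  C: 5
  H: 4
  O: 3
Molecular formula: C5H4O3.
gcd of subscripts (5, 4, 3) = 1, so the empirical formula equals the molecular formula.

C5H4O3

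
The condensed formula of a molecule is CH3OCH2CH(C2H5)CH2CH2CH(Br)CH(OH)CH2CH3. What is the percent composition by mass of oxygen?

11.97%

Element totals:
  C: 11
  H: 23
  Br: 1
  O: 2
Molecular formula: C11H23BrO2.
Molar mass = 267.207 g/mol.
Mass from O: 2 × 15.999 = 31.998 g/mol.
%O = 31.998 / 267.207 × 100 = 11.97%.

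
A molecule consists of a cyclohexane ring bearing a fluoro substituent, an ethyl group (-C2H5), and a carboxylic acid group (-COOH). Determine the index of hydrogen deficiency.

2

Atom tally by fragment:
  cyclohexane ring core → C:6 H:12
  (− 3 ring H displaced by substituents)
  + F → F:1
  + C2H5 → C:2 H:5
  + COOH → C:1 H:1 O:2
Element totals:
  C: 9
  H: 15
  F: 1
  O: 2
Molecular formula: C9H15FO2.
DoU = (2C + 2 + N − H − X) / 2 = (2·9 + 2 + 0 − 15 − 1) / 2 = 2.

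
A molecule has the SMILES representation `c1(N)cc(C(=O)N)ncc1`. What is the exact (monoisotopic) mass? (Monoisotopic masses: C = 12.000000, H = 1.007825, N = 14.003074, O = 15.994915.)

137.0589

Atom tally by fragment:
  pyridine ring core → C:5 H:5 N:1
  (− 2 ring H displaced by substituents)
  + NH2 → N:1 H:2
  + CONH2 → C:1 H:2 O:1 N:1
Element totals:
  C: 6
  H: 7
  N: 3
  O: 1
Molecular formula: C6H7N3O.
  M = 6(12.0) + 7(1.007825) + 3(14.003074) + 15.994915
    = 72.000000 + 7.054775 + 42.009222 + 15.994915 = 137.058912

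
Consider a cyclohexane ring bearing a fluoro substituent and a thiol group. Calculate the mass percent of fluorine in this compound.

14.16%

Atom tally by fragment:
  cyclohexane ring core → C:6 H:12
  (− 2 ring H displaced by substituents)
  + F → F:1
  + SH → S:1 H:1
Element totals:
  C: 6
  H: 11
  F: 1
  S: 1
Molecular formula: C6H11FS.
Molar mass = 134.212 g/mol.
Mass from F: 1 × 18.998 = 18.998 g/mol.
%F = 18.998 / 134.212 × 100 = 14.16%.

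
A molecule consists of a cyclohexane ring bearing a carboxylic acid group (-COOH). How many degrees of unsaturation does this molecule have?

Atom tally by fragment:
  cyclohexane ring core → C:6 H:12
  (− 1 ring H displaced by substituents)
  + COOH → C:1 H:1 O:2
Element totals:
  C: 7
  H: 12
  O: 2
Molecular formula: C7H12O2.
DoU = (2C + 2 + N − H − X) / 2 = (2·7 + 2 + 0 − 12 − 0) / 2 = 2.

2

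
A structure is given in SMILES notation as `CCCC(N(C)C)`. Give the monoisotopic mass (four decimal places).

101.1204

Atom tally by fragment:
  CH3 → C:1 H:3
  CH2 → C:1 H:2
  CH2 → C:1 H:2
  CH2N(CH3)2 → C:3 H:8 N:1
Element totals:
  C: 6
  H: 15
  N: 1
Molecular formula: C6H15N.
  M = 6(12.0) + 15(1.007825) + 14.003074
    = 72.000000 + 15.117375 + 14.003074 = 101.120449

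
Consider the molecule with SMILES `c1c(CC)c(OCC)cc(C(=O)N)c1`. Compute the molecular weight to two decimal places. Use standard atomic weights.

Atom tally by fragment:
  benzene ring core → C:6 H:6
  (− 3 ring H displaced by substituents)
  + C2H5 → C:2 H:5
  + OC2H5 → C:2 H:5 O:1
  + CONH2 → C:1 H:2 O:1 N:1
Element totals:
  C: 11
  H: 15
  N: 1
  O: 2
Molecular formula: C11H15NO2.
  M = 11(12.011) + 15(1.008) + 14.007 + 2(15.999)
    = 132.121 + 15.120 + 14.007 + 31.998 = 193.246

193.25 g/mol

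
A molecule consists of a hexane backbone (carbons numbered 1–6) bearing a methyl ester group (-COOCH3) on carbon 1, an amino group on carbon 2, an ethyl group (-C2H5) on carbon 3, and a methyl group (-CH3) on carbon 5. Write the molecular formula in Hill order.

C11H23NO2

Atom tally by fragment:
  CH3OOCCH2 → C:3 H:5 O:2
  CH(NH2) → C:1 H:3 N:1
  CH(C2H5) → C:3 H:6
  CH2 → C:1 H:2
  CH(CH3) → C:2 H:4
  CH3 → C:1 H:3
Element totals:
  C: 11
  H: 23
  N: 1
  O: 2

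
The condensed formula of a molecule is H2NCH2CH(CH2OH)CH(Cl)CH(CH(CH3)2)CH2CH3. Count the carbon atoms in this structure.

Atom tally by fragment:
  H2NCH2 → C:1 H:4 N:1
  CH(CH2OH) → C:2 H:4 O:1
  CH(Cl) → C:1 H:1 Cl:1
  CH(CH(CH3)2) → C:4 H:8
  CH2 → C:1 H:2
  CH3 → C:1 H:3
Element totals:
  C: 10
  H: 22
  Cl: 1
  N: 1
  O: 1

10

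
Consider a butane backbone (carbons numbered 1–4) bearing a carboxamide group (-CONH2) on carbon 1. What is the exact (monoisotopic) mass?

Atom tally by fragment:
  H2NOCCH2 → C:2 H:4 O:1 N:1
  CH2 → C:1 H:2
  CH2 → C:1 H:2
  CH3 → C:1 H:3
Element totals:
  C: 5
  H: 11
  N: 1
  O: 1
Molecular formula: C5H11NO.
  M = 5(12.0) + 11(1.007825) + 14.003074 + 15.994915
    = 60.000000 + 11.086075 + 14.003074 + 15.994915 = 101.084064

101.0841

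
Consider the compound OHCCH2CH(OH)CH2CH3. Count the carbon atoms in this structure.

Atom tally by fragment:
  OHCCH2 → C:2 H:3 O:1
  CH(OH) → C:1 H:2 O:1
  CH2 → C:1 H:2
  CH3 → C:1 H:3
Element totals:
  C: 5
  H: 10
  O: 2

5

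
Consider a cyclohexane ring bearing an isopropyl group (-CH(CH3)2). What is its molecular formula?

C9H18

Atom tally by fragment:
  cyclohexane ring core → C:6 H:12
  (− 1 ring H displaced by substituents)
  + CH(CH3)2 → C:3 H:7
Element totals:
  C: 9
  H: 18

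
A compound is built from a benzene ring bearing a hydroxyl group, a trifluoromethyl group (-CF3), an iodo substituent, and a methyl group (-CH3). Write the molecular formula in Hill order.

C8H6F3IO

Atom tally by fragment:
  benzene ring core → C:6 H:6
  (− 4 ring H displaced by substituents)
  + OH → O:1 H:1
  + CF3 → C:1 F:3
  + I → I:1
  + CH3 → C:1 H:3
Element totals:
  C: 8
  H: 6
  F: 3
  I: 1
  O: 1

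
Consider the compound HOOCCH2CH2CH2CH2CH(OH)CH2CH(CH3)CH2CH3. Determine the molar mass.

202.29 g/mol

Atom tally by fragment:
  HOOCCH2 → C:2 H:3 O:2
  CH2 → C:1 H:2
  CH2 → C:1 H:2
  CH2 → C:1 H:2
  CH(OH) → C:1 H:2 O:1
  CH2 → C:1 H:2
  CH(CH3) → C:2 H:4
  CH2 → C:1 H:2
  CH3 → C:1 H:3
Element totals:
  C: 11
  H: 22
  O: 3
Molecular formula: C11H22O3.
  M = 11(12.011) + 22(1.008) + 3(15.999)
    = 132.121 + 22.176 + 47.997 = 202.294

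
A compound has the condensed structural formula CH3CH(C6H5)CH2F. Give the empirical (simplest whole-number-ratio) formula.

C9H11F

Atom tally by fragment:
  CH3 → C:1 H:3
  CH(C6H5) → C:7 H:6
  CH2F → C:1 H:2 F:1
Element totals:
  C: 9
  H: 11
  F: 1
Molecular formula: C9H11F.
gcd of subscripts (9, 1, 11) = 1, so the empirical formula equals the molecular formula.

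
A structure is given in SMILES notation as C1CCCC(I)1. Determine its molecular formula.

Atom tally by fragment:
  cyclopentane ring core → C:5 H:10
  (− 1 ring H displaced by substituents)
  + I → I:1
Element totals:
  C: 5
  H: 9
  I: 1

C5H9I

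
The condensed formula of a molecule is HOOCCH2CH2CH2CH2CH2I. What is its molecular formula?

Atom tally by fragment:
  HOOCCH2 → C:2 H:3 O:2
  CH2 → C:1 H:2
  CH2 → C:1 H:2
  CH2 → C:1 H:2
  CH2I → C:1 H:2 I:1
Element totals:
  C: 6
  H: 11
  I: 1
  O: 2

C6H11IO2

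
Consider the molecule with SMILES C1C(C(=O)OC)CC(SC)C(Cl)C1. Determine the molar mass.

Atom tally by fragment:
  cyclohexane ring core → C:6 H:12
  (− 3 ring H displaced by substituents)
  + COOCH3 → C:2 H:3 O:2
  + SCH3 → C:1 H:3 S:1
  + Cl → Cl:1
Element totals:
  C: 9
  H: 15
  Cl: 1
  O: 2
  S: 1
Molecular formula: C9H15ClO2S.
  M = 9(12.011) + 15(1.008) + 35.45 + 2(15.999) + 32.06
    = 108.099 + 15.120 + 35.450 + 31.998 + 32.060 = 222.727

222.73 g/mol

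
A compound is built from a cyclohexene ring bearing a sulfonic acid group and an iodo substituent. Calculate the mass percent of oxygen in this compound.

16.66%

Atom tally by fragment:
  cyclohexene ring core → C:6 H:10
  (− 2 ring H displaced by substituents)
  + SO3H → S:1 O:3 H:1
  + I → I:1
Element totals:
  C: 6
  H: 9
  I: 1
  O: 3
  S: 1
Molecular formula: C6H9IO3S.
Molar mass = 288.099 g/mol.
Mass from O: 3 × 15.999 = 47.997 g/mol.
%O = 47.997 / 288.099 × 100 = 16.66%.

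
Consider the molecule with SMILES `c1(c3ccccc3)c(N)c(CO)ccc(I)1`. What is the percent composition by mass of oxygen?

4.92%

Atom tally by fragment:
  benzene ring core → C:6 H:6
  (− 4 ring H displaced by substituents)
  + C6H5 → C:6 H:5
  + NH2 → N:1 H:2
  + CH2OH → C:1 H:3 O:1
  + I → I:1
Element totals:
  C: 13
  H: 12
  I: 1
  N: 1
  O: 1
Molecular formula: C13H12INO.
Molar mass = 325.149 g/mol.
Mass from O: 1 × 15.999 = 15.999 g/mol.
%O = 15.999 / 325.149 × 100 = 4.92%.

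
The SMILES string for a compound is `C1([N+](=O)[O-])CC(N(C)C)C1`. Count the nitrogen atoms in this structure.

2

Atom tally by fragment:
  cyclobutane ring core → C:4 H:8
  (− 2 ring H displaced by substituents)
  + NO2 → N:1 O:2
  + N(CH3)2 → N:1 C:2 H:6
Element totals:
  C: 6
  H: 12
  N: 2
  O: 2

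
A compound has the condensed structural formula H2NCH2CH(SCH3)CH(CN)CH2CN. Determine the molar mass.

169.25 g/mol

Element totals:
  C: 7
  H: 11
  N: 3
  S: 1
Molecular formula: C7H11N3S.
  M = 7(12.011) + 11(1.008) + 3(14.007) + 32.06
    = 84.077 + 11.088 + 42.021 + 32.060 = 169.246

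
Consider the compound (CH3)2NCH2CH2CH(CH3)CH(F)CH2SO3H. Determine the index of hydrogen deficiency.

0

Atom tally by fragment:
  (CH3)2NCH2 → C:3 H:8 N:1
  CH2 → C:1 H:2
  CH(CH3) → C:2 H:4
  CH(F) → C:1 H:1 F:1
  CH2SO3H → C:1 H:3 S:1 O:3
Element totals:
  C: 8
  H: 18
  F: 1
  N: 1
  O: 3
  S: 1
Molecular formula: C8H18FNO3S.
DoU = (2C + 2 + N − H − X) / 2 = (2·8 + 2 + 1 − 18 − 1) / 2 = 0.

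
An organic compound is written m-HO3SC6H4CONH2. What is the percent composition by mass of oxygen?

31.81%

Atom tally by fragment:
  benzene ring core → C:6 H:6
  (− 2 ring H displaced by substituents)
  + SO3H → S:1 O:3 H:1
  + CONH2 → C:1 H:2 O:1 N:1
Element totals:
  C: 7
  H: 7
  N: 1
  O: 4
  S: 1
Molecular formula: C7H7NO4S.
Molar mass = 201.196 g/mol.
Mass from O: 4 × 15.999 = 63.996 g/mol.
%O = 63.996 / 201.196 × 100 = 31.81%.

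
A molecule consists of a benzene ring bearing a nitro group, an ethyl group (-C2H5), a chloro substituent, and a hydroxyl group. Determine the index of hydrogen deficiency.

5

Atom tally by fragment:
  benzene ring core → C:6 H:6
  (− 4 ring H displaced by substituents)
  + NO2 → N:1 O:2
  + C2H5 → C:2 H:5
  + Cl → Cl:1
  + OH → O:1 H:1
Element totals:
  C: 8
  H: 8
  Cl: 1
  N: 1
  O: 3
Molecular formula: C8H8ClNO3.
DoU = (2C + 2 + N − H − X) / 2 = (2·8 + 2 + 1 − 8 − 1) / 2 = 5.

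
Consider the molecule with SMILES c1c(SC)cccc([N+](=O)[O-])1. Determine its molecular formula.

Atom tally by fragment:
  benzene ring core → C:6 H:6
  (− 2 ring H displaced by substituents)
  + SCH3 → C:1 H:3 S:1
  + NO2 → N:1 O:2
Element totals:
  C: 7
  H: 7
  N: 1
  O: 2
  S: 1

C7H7NO2S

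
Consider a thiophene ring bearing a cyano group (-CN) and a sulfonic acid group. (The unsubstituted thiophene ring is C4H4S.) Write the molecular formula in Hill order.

Atom tally by fragment:
  thiophene ring core → C:4 H:4 S:1
  (− 2 ring H displaced by substituents)
  + CN → C:1 N:1
  + SO3H → S:1 O:3 H:1
Element totals:
  C: 5
  H: 3
  N: 1
  O: 3
  S: 2

C5H3NO3S2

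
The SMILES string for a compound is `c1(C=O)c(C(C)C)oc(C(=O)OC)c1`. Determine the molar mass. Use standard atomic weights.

Atom tally by fragment:
  furan ring core → C:4 H:4 O:1
  (− 3 ring H displaced by substituents)
  + CHO → C:1 H:1 O:1
  + CH(CH3)2 → C:3 H:7
  + COOCH3 → C:2 H:3 O:2
Element totals:
  C: 10
  H: 12
  O: 4
Molecular formula: C10H12O4.
  M = 10(12.011) + 12(1.008) + 4(15.999)
    = 120.110 + 12.096 + 63.996 = 196.202

196.20 g/mol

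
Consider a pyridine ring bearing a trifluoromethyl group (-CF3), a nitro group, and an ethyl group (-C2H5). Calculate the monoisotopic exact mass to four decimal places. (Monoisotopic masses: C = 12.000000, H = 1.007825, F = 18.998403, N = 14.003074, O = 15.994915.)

220.0460

Atom tally by fragment:
  pyridine ring core → C:5 H:5 N:1
  (− 3 ring H displaced by substituents)
  + CF3 → C:1 F:3
  + NO2 → N:1 O:2
  + C2H5 → C:2 H:5
Element totals:
  C: 8
  H: 7
  F: 3
  N: 2
  O: 2
Molecular formula: C8H7F3N2O2.
  M = 8(12.0) + 7(1.007825) + 3(18.998403) + 2(14.003074) + 2(15.994915)
    = 96.000000 + 7.054775 + 56.995209 + 28.006148 + 31.989830 = 220.045962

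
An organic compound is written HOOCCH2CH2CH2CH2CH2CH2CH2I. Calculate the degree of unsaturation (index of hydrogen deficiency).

Element totals:
  C: 8
  H: 15
  I: 1
  O: 2
Molecular formula: C8H15IO2.
DoU = (2C + 2 + N − H − X) / 2 = (2·8 + 2 + 0 − 15 − 1) / 2 = 1.

1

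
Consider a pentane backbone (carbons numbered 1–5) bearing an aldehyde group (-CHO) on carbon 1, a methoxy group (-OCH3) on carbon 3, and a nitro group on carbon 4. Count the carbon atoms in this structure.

Atom tally by fragment:
  OHCCH2 → C:2 H:3 O:1
  CH2 → C:1 H:2
  CH(OCH3) → C:2 H:4 O:1
  CH(NO2) → C:1 H:1 N:1 O:2
  CH3 → C:1 H:3
Element totals:
  C: 7
  H: 13
  N: 1
  O: 4

7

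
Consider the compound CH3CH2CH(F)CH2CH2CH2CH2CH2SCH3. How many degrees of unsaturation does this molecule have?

Atom tally by fragment:
  CH3 → C:1 H:3
  CH2 → C:1 H:2
  CH(F) → C:1 H:1 F:1
  CH2 → C:1 H:2
  CH2 → C:1 H:2
  CH2 → C:1 H:2
  CH2 → C:1 H:2
  CH2SCH3 → C:2 H:5 S:1
Element totals:
  C: 9
  H: 19
  F: 1
  S: 1
Molecular formula: C9H19FS.
DoU = (2C + 2 + N − H − X) / 2 = (2·9 + 2 + 0 − 19 − 1) / 2 = 0.

0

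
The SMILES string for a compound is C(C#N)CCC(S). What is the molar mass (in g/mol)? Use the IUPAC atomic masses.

Atom tally by fragment:
  NCCH2 → C:2 H:2 N:1
  CH2 → C:1 H:2
  CH2 → C:1 H:2
  CH2SH → C:1 H:3 S:1
Element totals:
  C: 5
  H: 9
  N: 1
  S: 1
Molecular formula: C5H9NS.
  M = 5(12.011) + 9(1.008) + 14.007 + 32.06
    = 60.055 + 9.072 + 14.007 + 32.060 = 115.194

115.19 g/mol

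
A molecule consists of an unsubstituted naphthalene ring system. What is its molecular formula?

C10H8

Atom tally by fragment:
  naphthalene ring system core → C:10 H:8
Element totals:
  C: 10
  H: 8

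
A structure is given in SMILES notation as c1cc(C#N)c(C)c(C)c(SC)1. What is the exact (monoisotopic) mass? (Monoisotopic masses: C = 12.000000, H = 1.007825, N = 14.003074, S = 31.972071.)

177.0612

Atom tally by fragment:
  benzene ring core → C:6 H:6
  (− 4 ring H displaced by substituents)
  + CN → C:1 N:1
  + CH3 → C:1 H:3
  + CH3 → C:1 H:3
  + SCH3 → C:1 H:3 S:1
Element totals:
  C: 10
  H: 11
  N: 1
  S: 1
Molecular formula: C10H11NS.
  M = 10(12.0) + 11(1.007825) + 14.003074 + 31.972071
    = 120.000000 + 11.086075 + 14.003074 + 31.972071 = 177.061220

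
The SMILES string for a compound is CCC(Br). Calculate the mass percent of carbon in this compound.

Atom tally by fragment:
  CH3 → C:1 H:3
  CH2 → C:1 H:2
  CH2Br → C:1 H:2 Br:1
Element totals:
  C: 3
  H: 7
  Br: 1
Molecular formula: C3H7Br.
Molar mass = 122.993 g/mol.
Mass from C: 3 × 12.011 = 36.033 g/mol.
%C = 36.033 / 122.993 × 100 = 29.30%.

29.30%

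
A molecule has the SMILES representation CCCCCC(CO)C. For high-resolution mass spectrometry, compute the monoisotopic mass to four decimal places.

Atom tally by fragment:
  CH3 → C:1 H:3
  CH2 → C:1 H:2
  CH2 → C:1 H:2
  CH2 → C:1 H:2
  CH2 → C:1 H:2
  CH(CH2OH) → C:2 H:4 O:1
  CH3 → C:1 H:3
Element totals:
  C: 8
  H: 18
  O: 1
Molecular formula: C8H18O.
  M = 8(12.0) + 18(1.007825) + 15.994915
    = 96.000000 + 18.140850 + 15.994915 = 130.135765

130.1358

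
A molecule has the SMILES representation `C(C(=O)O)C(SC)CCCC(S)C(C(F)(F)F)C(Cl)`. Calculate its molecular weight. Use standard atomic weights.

338.83 g/mol

Atom tally by fragment:
  HOOCCH2 → C:2 H:3 O:2
  CH(SCH3) → C:2 H:4 S:1
  CH2 → C:1 H:2
  CH2 → C:1 H:2
  CH2 → C:1 H:2
  CH(SH) → C:1 H:2 S:1
  CH(CF3) → C:2 H:1 F:3
  CH2Cl → C:1 H:2 Cl:1
Element totals:
  C: 11
  H: 18
  Cl: 1
  F: 3
  O: 2
  S: 2
Molecular formula: C11H18ClF3O2S2.
  M = 11(12.011) + 18(1.008) + 35.45 + 3(18.998) + 2(15.999) + 2(32.06)
    = 132.121 + 18.144 + 35.450 + 56.994 + 31.998 + 64.120 = 338.827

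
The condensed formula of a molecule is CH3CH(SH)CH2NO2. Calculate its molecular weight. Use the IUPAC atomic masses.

121.15 g/mol

Element totals:
  C: 3
  H: 7
  N: 1
  O: 2
  S: 1
Molecular formula: C3H7NO2S.
  M = 3(12.011) + 7(1.008) + 14.007 + 2(15.999) + 32.06
    = 36.033 + 7.056 + 14.007 + 31.998 + 32.060 = 121.154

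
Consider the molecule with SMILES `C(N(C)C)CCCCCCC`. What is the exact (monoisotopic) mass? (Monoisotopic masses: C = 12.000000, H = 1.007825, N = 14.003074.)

Atom tally by fragment:
  (CH3)2NCH2 → C:3 H:8 N:1
  CH2 → C:1 H:2
  CH2 → C:1 H:2
  CH2 → C:1 H:2
  CH2 → C:1 H:2
  CH2 → C:1 H:2
  CH2 → C:1 H:2
  CH3 → C:1 H:3
Element totals:
  C: 10
  H: 23
  N: 1
Molecular formula: C10H23N.
  M = 10(12.0) + 23(1.007825) + 14.003074
    = 120.000000 + 23.179975 + 14.003074 = 157.183049

157.1830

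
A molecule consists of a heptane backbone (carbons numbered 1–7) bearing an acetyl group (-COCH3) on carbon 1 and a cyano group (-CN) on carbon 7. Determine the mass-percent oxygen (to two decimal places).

Atom tally by fragment:
  CH3COCH2 → C:3 H:5 O:1
  CH2 → C:1 H:2
  CH2 → C:1 H:2
  CH2 → C:1 H:2
  CH2 → C:1 H:2
  CH2 → C:1 H:2
  CH2CN → C:2 H:2 N:1
Element totals:
  C: 10
  H: 17
  N: 1
  O: 1
Molecular formula: C10H17NO.
Molar mass = 167.252 g/mol.
Mass from O: 1 × 15.999 = 15.999 g/mol.
%O = 15.999 / 167.252 × 100 = 9.57%.

9.57%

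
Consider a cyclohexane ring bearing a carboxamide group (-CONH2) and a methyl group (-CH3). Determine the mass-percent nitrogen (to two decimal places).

Atom tally by fragment:
  cyclohexane ring core → C:6 H:12
  (− 2 ring H displaced by substituents)
  + CONH2 → C:1 H:2 O:1 N:1
  + CH3 → C:1 H:3
Element totals:
  C: 8
  H: 15
  N: 1
  O: 1
Molecular formula: C8H15NO.
Molar mass = 141.214 g/mol.
Mass from N: 1 × 14.007 = 14.007 g/mol.
%N = 14.007 / 141.214 × 100 = 9.92%.

9.92%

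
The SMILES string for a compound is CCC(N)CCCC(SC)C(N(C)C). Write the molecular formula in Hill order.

Atom tally by fragment:
  CH3 → C:1 H:3
  CH2 → C:1 H:2
  CH(NH2) → C:1 H:3 N:1
  CH2 → C:1 H:2
  CH2 → C:1 H:2
  CH2 → C:1 H:2
  CH(SCH3) → C:2 H:4 S:1
  CH2N(CH3)2 → C:3 H:8 N:1
Element totals:
  C: 11
  H: 26
  N: 2
  S: 1

C11H26N2S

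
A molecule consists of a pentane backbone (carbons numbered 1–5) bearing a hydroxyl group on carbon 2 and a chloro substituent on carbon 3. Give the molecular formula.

C5H11ClO

Atom tally by fragment:
  CH3 → C:1 H:3
  CH(OH) → C:1 H:2 O:1
  CH(Cl) → C:1 H:1 Cl:1
  CH2 → C:1 H:2
  CH3 → C:1 H:3
Element totals:
  C: 5
  H: 11
  Cl: 1
  O: 1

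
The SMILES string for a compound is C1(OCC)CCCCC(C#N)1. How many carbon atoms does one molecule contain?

Atom tally by fragment:
  cyclohexane ring core → C:6 H:12
  (− 2 ring H displaced by substituents)
  + OC2H5 → C:2 H:5 O:1
  + CN → C:1 N:1
Element totals:
  C: 9
  H: 15
  N: 1
  O: 1

9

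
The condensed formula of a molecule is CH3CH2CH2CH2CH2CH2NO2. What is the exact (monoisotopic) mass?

Atom tally by fragment:
  CH3 → C:1 H:3
  CH2 → C:1 H:2
  CH2 → C:1 H:2
  CH2 → C:1 H:2
  CH2 → C:1 H:2
  CH2NO2 → C:1 H:2 N:1 O:2
Element totals:
  C: 6
  H: 13
  N: 1
  O: 2
Molecular formula: C6H13NO2.
  M = 6(12.0) + 13(1.007825) + 14.003074 + 2(15.994915)
    = 72.000000 + 13.101725 + 14.003074 + 31.989830 = 131.094629

131.0946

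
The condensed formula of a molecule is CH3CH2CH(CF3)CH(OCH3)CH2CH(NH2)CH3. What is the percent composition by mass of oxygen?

7.50%

Element totals:
  C: 9
  H: 18
  F: 3
  N: 1
  O: 1
Molecular formula: C9H18F3NO.
Molar mass = 213.243 g/mol.
Mass from O: 1 × 15.999 = 15.999 g/mol.
%O = 15.999 / 213.243 × 100 = 7.50%.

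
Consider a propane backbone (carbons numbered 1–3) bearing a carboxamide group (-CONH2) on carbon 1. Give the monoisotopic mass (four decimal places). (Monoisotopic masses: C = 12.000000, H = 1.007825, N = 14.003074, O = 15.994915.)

Atom tally by fragment:
  H2NOCCH2 → C:2 H:4 O:1 N:1
  CH2 → C:1 H:2
  CH3 → C:1 H:3
Element totals:
  C: 4
  H: 9
  N: 1
  O: 1
Molecular formula: C4H9NO.
  M = 4(12.0) + 9(1.007825) + 14.003074 + 15.994915
    = 48.000000 + 9.070425 + 14.003074 + 15.994915 = 87.068414

87.0684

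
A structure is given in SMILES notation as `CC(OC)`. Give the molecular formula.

C3H8O

Atom tally by fragment:
  CH3 → C:1 H:3
  CH2OCH3 → C:2 H:5 O:1
Element totals:
  C: 3
  H: 8
  O: 1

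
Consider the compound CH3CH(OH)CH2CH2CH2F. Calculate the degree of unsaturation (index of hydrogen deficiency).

Atom tally by fragment:
  CH3 → C:1 H:3
  CH(OH) → C:1 H:2 O:1
  CH2 → C:1 H:2
  CH2 → C:1 H:2
  CH2F → C:1 H:2 F:1
Element totals:
  C: 5
  H: 11
  F: 1
  O: 1
Molecular formula: C5H11FO.
DoU = (2C + 2 + N − H − X) / 2 = (2·5 + 2 + 0 − 11 − 1) / 2 = 0.

0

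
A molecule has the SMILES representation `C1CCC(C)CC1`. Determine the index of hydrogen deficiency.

1

Atom tally by fragment:
  cyclohexane ring core → C:6 H:12
  (− 1 ring H displaced by substituents)
  + CH3 → C:1 H:3
Element totals:
  C: 7
  H: 14
Molecular formula: C7H14.
DoU = (2C + 2 + N − H − X) / 2 = (2·7 + 2 + 0 − 14 − 0) / 2 = 1.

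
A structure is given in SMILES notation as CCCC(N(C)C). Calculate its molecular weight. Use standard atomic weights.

Atom tally by fragment:
  CH3 → C:1 H:3
  CH2 → C:1 H:2
  CH2 → C:1 H:2
  CH2N(CH3)2 → C:3 H:8 N:1
Element totals:
  C: 6
  H: 15
  N: 1
Molecular formula: C6H15N.
  M = 6(12.011) + 15(1.008) + 14.007
    = 72.066 + 15.120 + 14.007 = 101.193

101.19 g/mol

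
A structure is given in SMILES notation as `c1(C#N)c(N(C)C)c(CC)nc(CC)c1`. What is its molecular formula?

Atom tally by fragment:
  pyridine ring core → C:5 H:5 N:1
  (− 4 ring H displaced by substituents)
  + CN → C:1 N:1
  + N(CH3)2 → N:1 C:2 H:6
  + C2H5 → C:2 H:5
  + C2H5 → C:2 H:5
Element totals:
  C: 12
  H: 17
  N: 3

C12H17N3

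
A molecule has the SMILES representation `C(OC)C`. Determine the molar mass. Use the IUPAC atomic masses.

60.10 g/mol

Atom tally by fragment:
  CH3OCH2 → C:2 H:5 O:1
  CH3 → C:1 H:3
Element totals:
  C: 3
  H: 8
  O: 1
Molecular formula: C3H8O.
  M = 3(12.011) + 8(1.008) + 15.999
    = 36.033 + 8.064 + 15.999 = 60.096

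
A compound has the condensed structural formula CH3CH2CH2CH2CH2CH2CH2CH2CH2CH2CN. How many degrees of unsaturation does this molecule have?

Atom tally by fragment:
  CH3 → C:1 H:3
  CH2 → C:1 H:2
  CH2 → C:1 H:2
  CH2 → C:1 H:2
  CH2 → C:1 H:2
  CH2 → C:1 H:2
  CH2 → C:1 H:2
  CH2 → C:1 H:2
  CH2 → C:1 H:2
  CH2CN → C:2 H:2 N:1
Element totals:
  C: 11
  H: 21
  N: 1
Molecular formula: C11H21N.
DoU = (2C + 2 + N − H − X) / 2 = (2·11 + 2 + 1 − 21 − 0) / 2 = 2.

2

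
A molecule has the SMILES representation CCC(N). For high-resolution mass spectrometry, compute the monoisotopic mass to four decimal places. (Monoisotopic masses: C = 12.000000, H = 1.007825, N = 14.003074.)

Atom tally by fragment:
  CH3 → C:1 H:3
  CH2 → C:1 H:2
  CH2NH2 → C:1 H:4 N:1
Element totals:
  C: 3
  H: 9
  N: 1
Molecular formula: C3H9N.
  M = 3(12.0) + 9(1.007825) + 14.003074
    = 36.000000 + 9.070425 + 14.003074 = 59.073499

59.0735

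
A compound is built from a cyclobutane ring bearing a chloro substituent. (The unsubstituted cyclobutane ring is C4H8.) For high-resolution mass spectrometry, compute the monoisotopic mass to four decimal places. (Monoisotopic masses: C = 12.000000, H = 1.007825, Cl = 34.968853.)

90.0236

Atom tally by fragment:
  cyclobutane ring core → C:4 H:8
  (− 1 ring H displaced by substituents)
  + Cl → Cl:1
Element totals:
  C: 4
  H: 7
  Cl: 1
Molecular formula: C4H7Cl.
  M = 4(12.0) + 7(1.007825) + 34.968853
    = 48.000000 + 7.054775 + 34.968853 = 90.023628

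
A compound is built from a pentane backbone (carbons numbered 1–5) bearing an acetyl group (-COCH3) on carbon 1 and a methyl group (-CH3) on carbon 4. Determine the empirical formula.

Atom tally by fragment:
  CH3COCH2 → C:3 H:5 O:1
  CH2 → C:1 H:2
  CH2 → C:1 H:2
  CH(CH3) → C:2 H:4
  CH3 → C:1 H:3
Element totals:
  C: 8
  H: 16
  O: 1
Molecular formula: C8H16O.
gcd of subscripts (8, 16, 1) = 1, so the empirical formula equals the molecular formula.

C8H16O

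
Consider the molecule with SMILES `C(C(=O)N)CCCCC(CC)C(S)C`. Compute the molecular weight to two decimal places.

217.37 g/mol

Atom tally by fragment:
  H2NOCCH2 → C:2 H:4 O:1 N:1
  CH2 → C:1 H:2
  CH2 → C:1 H:2
  CH2 → C:1 H:2
  CH2 → C:1 H:2
  CH(C2H5) → C:3 H:6
  CH(SH) → C:1 H:2 S:1
  CH3 → C:1 H:3
Element totals:
  C: 11
  H: 23
  N: 1
  O: 1
  S: 1
Molecular formula: C11H23NOS.
  M = 11(12.011) + 23(1.008) + 14.007 + 15.999 + 32.06
    = 132.121 + 23.184 + 14.007 + 15.999 + 32.060 = 217.371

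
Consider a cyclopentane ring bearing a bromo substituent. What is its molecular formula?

C5H9Br

Atom tally by fragment:
  cyclopentane ring core → C:5 H:10
  (− 1 ring H displaced by substituents)
  + Br → Br:1
Element totals:
  C: 5
  H: 9
  Br: 1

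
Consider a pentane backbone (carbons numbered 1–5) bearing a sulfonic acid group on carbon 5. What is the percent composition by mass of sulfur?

21.06%

Atom tally by fragment:
  CH3 → C:1 H:3
  CH2 → C:1 H:2
  CH2 → C:1 H:2
  CH2 → C:1 H:2
  CH2SO3H → C:1 H:3 S:1 O:3
Element totals:
  C: 5
  H: 12
  O: 3
  S: 1
Molecular formula: C5H12O3S.
Molar mass = 152.208 g/mol.
Mass from S: 1 × 32.06 = 32.060 g/mol.
%S = 32.060 / 152.208 × 100 = 21.06%.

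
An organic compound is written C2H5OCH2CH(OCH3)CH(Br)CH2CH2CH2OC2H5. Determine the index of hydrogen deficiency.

0

Element totals:
  C: 11
  H: 23
  Br: 1
  O: 3
Molecular formula: C11H23BrO3.
DoU = (2C + 2 + N − H − X) / 2 = (2·11 + 2 + 0 − 23 − 1) / 2 = 0.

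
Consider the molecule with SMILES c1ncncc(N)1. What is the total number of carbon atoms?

Atom tally by fragment:
  pyrimidine ring core → C:4 H:4 N:2
  (− 1 ring H displaced by substituents)
  + NH2 → N:1 H:2
Element totals:
  C: 4
  H: 5
  N: 3

4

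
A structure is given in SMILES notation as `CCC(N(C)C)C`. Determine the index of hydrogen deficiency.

0

Atom tally by fragment:
  CH3 → C:1 H:3
  CH2 → C:1 H:2
  CH(N(CH3)2) → C:3 H:7 N:1
  CH3 → C:1 H:3
Element totals:
  C: 6
  H: 15
  N: 1
Molecular formula: C6H15N.
DoU = (2C + 2 + N − H − X) / 2 = (2·6 + 2 + 1 − 15 − 0) / 2 = 0.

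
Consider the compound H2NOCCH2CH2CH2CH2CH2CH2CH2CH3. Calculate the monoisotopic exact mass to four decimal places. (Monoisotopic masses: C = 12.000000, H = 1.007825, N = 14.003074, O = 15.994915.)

157.1467

Element totals:
  C: 9
  H: 19
  N: 1
  O: 1
Molecular formula: C9H19NO.
  M = 9(12.0) + 19(1.007825) + 14.003074 + 15.994915
    = 108.000000 + 19.148675 + 14.003074 + 15.994915 = 157.146664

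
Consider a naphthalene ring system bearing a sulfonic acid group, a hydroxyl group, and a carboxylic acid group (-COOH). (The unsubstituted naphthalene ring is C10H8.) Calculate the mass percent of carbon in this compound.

49.25%

Atom tally by fragment:
  naphthalene ring system core → C:10 H:8
  (− 3 ring H displaced by substituents)
  + SO3H → S:1 O:3 H:1
  + OH → O:1 H:1
  + COOH → C:1 H:1 O:2
Element totals:
  C: 11
  H: 8
  O: 6
  S: 1
Molecular formula: C11H8O6S.
Molar mass = 268.239 g/mol.
Mass from C: 11 × 12.011 = 132.121 g/mol.
%C = 132.121 / 268.239 × 100 = 49.25%.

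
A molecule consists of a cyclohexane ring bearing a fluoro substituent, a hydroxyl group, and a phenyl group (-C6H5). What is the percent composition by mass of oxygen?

8.24%

Atom tally by fragment:
  cyclohexane ring core → C:6 H:12
  (− 3 ring H displaced by substituents)
  + F → F:1
  + OH → O:1 H:1
  + C6H5 → C:6 H:5
Element totals:
  C: 12
  H: 15
  F: 1
  O: 1
Molecular formula: C12H15FO.
Molar mass = 194.249 g/mol.
Mass from O: 1 × 15.999 = 15.999 g/mol.
%O = 15.999 / 194.249 × 100 = 8.24%.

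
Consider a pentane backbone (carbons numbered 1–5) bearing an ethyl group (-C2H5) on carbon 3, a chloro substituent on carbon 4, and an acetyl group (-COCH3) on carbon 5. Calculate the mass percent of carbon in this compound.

61.18%

Atom tally by fragment:
  CH3 → C:1 H:3
  CH2 → C:1 H:2
  CH(C2H5) → C:3 H:6
  CH(Cl) → C:1 H:1 Cl:1
  CH2COCH3 → C:3 H:5 O:1
Element totals:
  C: 9
  H: 17
  Cl: 1
  O: 1
Molecular formula: C9H17ClO.
Molar mass = 176.684 g/mol.
Mass from C: 9 × 12.011 = 108.099 g/mol.
%C = 108.099 / 176.684 × 100 = 61.18%.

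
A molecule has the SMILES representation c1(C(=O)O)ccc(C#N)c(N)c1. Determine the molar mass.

Atom tally by fragment:
  benzene ring core → C:6 H:6
  (− 3 ring H displaced by substituents)
  + COOH → C:1 H:1 O:2
  + CN → C:1 N:1
  + NH2 → N:1 H:2
Element totals:
  C: 8
  H: 6
  N: 2
  O: 2
Molecular formula: C8H6N2O2.
  M = 8(12.011) + 6(1.008) + 2(14.007) + 2(15.999)
    = 96.088 + 6.048 + 28.014 + 31.998 = 162.148

162.15 g/mol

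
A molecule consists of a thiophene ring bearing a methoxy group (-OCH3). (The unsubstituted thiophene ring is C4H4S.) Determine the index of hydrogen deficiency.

3

Atom tally by fragment:
  thiophene ring core → C:4 H:4 S:1
  (− 1 ring H displaced by substituents)
  + OCH3 → C:1 H:3 O:1
Element totals:
  C: 5
  H: 6
  O: 1
  S: 1
Molecular formula: C5H6OS.
DoU = (2C + 2 + N − H − X) / 2 = (2·5 + 2 + 0 − 6 − 0) / 2 = 3.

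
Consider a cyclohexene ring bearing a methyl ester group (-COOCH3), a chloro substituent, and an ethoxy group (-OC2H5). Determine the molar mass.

218.68 g/mol

Atom tally by fragment:
  cyclohexene ring core → C:6 H:10
  (− 3 ring H displaced by substituents)
  + COOCH3 → C:2 H:3 O:2
  + Cl → Cl:1
  + OC2H5 → C:2 H:5 O:1
Element totals:
  C: 10
  H: 15
  Cl: 1
  O: 3
Molecular formula: C10H15ClO3.
  M = 10(12.011) + 15(1.008) + 35.45 + 3(15.999)
    = 120.110 + 15.120 + 35.450 + 47.997 = 218.677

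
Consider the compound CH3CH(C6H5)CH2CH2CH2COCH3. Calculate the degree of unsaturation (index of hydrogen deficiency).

Element totals:
  C: 13
  H: 18
  O: 1
Molecular formula: C13H18O.
DoU = (2C + 2 + N − H − X) / 2 = (2·13 + 2 + 0 − 18 − 0) / 2 = 5.

5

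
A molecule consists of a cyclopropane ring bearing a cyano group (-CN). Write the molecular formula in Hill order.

Atom tally by fragment:
  cyclopropane ring core → C:3 H:6
  (− 1 ring H displaced by substituents)
  + CN → C:1 N:1
Element totals:
  C: 4
  H: 5
  N: 1

C4H5N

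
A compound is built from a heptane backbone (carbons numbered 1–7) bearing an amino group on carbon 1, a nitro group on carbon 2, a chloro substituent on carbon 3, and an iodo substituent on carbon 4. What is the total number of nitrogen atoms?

2

Atom tally by fragment:
  H2NCH2 → C:1 H:4 N:1
  CH(NO2) → C:1 H:1 N:1 O:2
  CH(Cl) → C:1 H:1 Cl:1
  CH(I) → C:1 H:1 I:1
  CH2 → C:1 H:2
  CH2 → C:1 H:2
  CH3 → C:1 H:3
Element totals:
  C: 7
  H: 14
  Cl: 1
  I: 1
  N: 2
  O: 2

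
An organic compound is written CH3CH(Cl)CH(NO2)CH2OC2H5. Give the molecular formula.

Element totals:
  C: 6
  H: 12
  Cl: 1
  N: 1
  O: 3

C6H12ClNO3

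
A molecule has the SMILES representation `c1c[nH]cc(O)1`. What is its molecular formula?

Atom tally by fragment:
  pyrrole ring core → C:4 H:5 N:1
  (− 1 ring H displaced by substituents)
  + OH → O:1 H:1
Element totals:
  C: 4
  H: 5
  N: 1
  O: 1

C4H5NO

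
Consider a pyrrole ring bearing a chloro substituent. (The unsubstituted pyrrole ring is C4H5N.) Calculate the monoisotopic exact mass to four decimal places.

101.0032

Atom tally by fragment:
  pyrrole ring core → C:4 H:5 N:1
  (− 1 ring H displaced by substituents)
  + Cl → Cl:1
Element totals:
  C: 4
  H: 4
  Cl: 1
  N: 1
Molecular formula: C4H4ClN.
  M = 4(12.0) + 4(1.007825) + 34.968853 + 14.003074
    = 48.000000 + 4.031300 + 34.968853 + 14.003074 = 101.003227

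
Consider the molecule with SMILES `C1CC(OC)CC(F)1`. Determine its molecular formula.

C6H11FO

Atom tally by fragment:
  cyclopentane ring core → C:5 H:10
  (− 2 ring H displaced by substituents)
  + OCH3 → C:1 H:3 O:1
  + F → F:1
Element totals:
  C: 6
  H: 11
  F: 1
  O: 1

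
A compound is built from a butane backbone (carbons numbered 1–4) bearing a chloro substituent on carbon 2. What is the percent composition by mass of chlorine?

38.30%

Atom tally by fragment:
  CH3 → C:1 H:3
  CH(Cl) → C:1 H:1 Cl:1
  CH2 → C:1 H:2
  CH3 → C:1 H:3
Element totals:
  C: 4
  H: 9
  Cl: 1
Molecular formula: C4H9Cl.
Molar mass = 92.566 g/mol.
Mass from Cl: 1 × 35.45 = 35.450 g/mol.
%Cl = 35.450 / 92.566 × 100 = 38.30%.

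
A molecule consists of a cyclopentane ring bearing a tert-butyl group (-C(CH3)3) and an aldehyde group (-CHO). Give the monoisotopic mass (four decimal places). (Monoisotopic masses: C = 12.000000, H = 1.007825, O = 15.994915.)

Atom tally by fragment:
  cyclopentane ring core → C:5 H:10
  (− 2 ring H displaced by substituents)
  + C(CH3)3 → C:4 H:9
  + CHO → C:1 H:1 O:1
Element totals:
  C: 10
  H: 18
  O: 1
Molecular formula: C10H18O.
  M = 10(12.0) + 18(1.007825) + 15.994915
    = 120.000000 + 18.140850 + 15.994915 = 154.135765

154.1358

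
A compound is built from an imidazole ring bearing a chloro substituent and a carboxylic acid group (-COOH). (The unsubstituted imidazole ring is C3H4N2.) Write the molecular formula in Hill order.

C4H3ClN2O2

Atom tally by fragment:
  imidazole ring core → C:3 H:4 N:2
  (− 2 ring H displaced by substituents)
  + Cl → Cl:1
  + COOH → C:1 H:1 O:2
Element totals:
  C: 4
  H: 3
  Cl: 1
  N: 2
  O: 2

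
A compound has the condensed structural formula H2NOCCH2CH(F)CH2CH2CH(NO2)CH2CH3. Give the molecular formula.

C8H15FN2O3

Atom tally by fragment:
  H2NOCCH2 → C:2 H:4 O:1 N:1
  CH(F) → C:1 H:1 F:1
  CH2 → C:1 H:2
  CH2 → C:1 H:2
  CH(NO2) → C:1 H:1 N:1 O:2
  CH2 → C:1 H:2
  CH3 → C:1 H:3
Element totals:
  C: 8
  H: 15
  F: 1
  N: 2
  O: 3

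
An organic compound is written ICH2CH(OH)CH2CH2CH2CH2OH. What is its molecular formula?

C6H13IO2

Element totals:
  C: 6
  H: 13
  I: 1
  O: 2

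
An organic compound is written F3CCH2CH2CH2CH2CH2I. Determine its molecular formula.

C6H10F3I

Atom tally by fragment:
  F3CCH2 → C:2 H:2 F:3
  CH2 → C:1 H:2
  CH2 → C:1 H:2
  CH2 → C:1 H:2
  CH2I → C:1 H:2 I:1
Element totals:
  C: 6
  H: 10
  F: 3
  I: 1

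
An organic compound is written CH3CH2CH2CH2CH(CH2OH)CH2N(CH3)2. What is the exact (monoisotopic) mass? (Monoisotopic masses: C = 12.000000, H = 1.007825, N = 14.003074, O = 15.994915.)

159.1623

Element totals:
  C: 9
  H: 21
  N: 1
  O: 1
Molecular formula: C9H21NO.
  M = 9(12.0) + 21(1.007825) + 14.003074 + 15.994915
    = 108.000000 + 21.164325 + 14.003074 + 15.994915 = 159.162314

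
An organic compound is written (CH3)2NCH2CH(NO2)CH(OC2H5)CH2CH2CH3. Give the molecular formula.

Atom tally by fragment:
  (CH3)2NCH2 → C:3 H:8 N:1
  CH(NO2) → C:1 H:1 N:1 O:2
  CH(OC2H5) → C:3 H:6 O:1
  CH2 → C:1 H:2
  CH2 → C:1 H:2
  CH3 → C:1 H:3
Element totals:
  C: 10
  H: 22
  N: 2
  O: 3

C10H22N2O3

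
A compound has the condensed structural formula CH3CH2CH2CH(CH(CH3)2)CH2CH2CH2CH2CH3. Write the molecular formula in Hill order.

Atom tally by fragment:
  CH3 → C:1 H:3
  CH2 → C:1 H:2
  CH2 → C:1 H:2
  CH(CH(CH3)2) → C:4 H:8
  CH2 → C:1 H:2
  CH2 → C:1 H:2
  CH2 → C:1 H:2
  CH2 → C:1 H:2
  CH3 → C:1 H:3
Element totals:
  C: 12
  H: 26

C12H26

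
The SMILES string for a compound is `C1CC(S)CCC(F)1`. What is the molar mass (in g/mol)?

Atom tally by fragment:
  cyclohexane ring core → C:6 H:12
  (− 2 ring H displaced by substituents)
  + SH → S:1 H:1
  + F → F:1
Element totals:
  C: 6
  H: 11
  F: 1
  S: 1
Molecular formula: C6H11FS.
  M = 6(12.011) + 11(1.008) + 18.998 + 32.06
    = 72.066 + 11.088 + 18.998 + 32.060 = 134.212

134.21 g/mol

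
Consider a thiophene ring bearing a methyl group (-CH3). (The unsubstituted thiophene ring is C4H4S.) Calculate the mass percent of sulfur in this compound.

32.66%

Atom tally by fragment:
  thiophene ring core → C:4 H:4 S:1
  (− 1 ring H displaced by substituents)
  + CH3 → C:1 H:3
Element totals:
  C: 5
  H: 6
  S: 1
Molecular formula: C5H6S.
Molar mass = 98.163 g/mol.
Mass from S: 1 × 32.06 = 32.060 g/mol.
%S = 32.060 / 98.163 × 100 = 32.66%.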